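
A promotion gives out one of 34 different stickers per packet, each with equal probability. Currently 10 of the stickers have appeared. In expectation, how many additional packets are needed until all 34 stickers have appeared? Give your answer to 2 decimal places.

128.38

From k distinct to k+1 distinct takes on average 34/(34-k) packets.
Sum over k = 10,...,33: E = 34/24 + 34/23 + 34/22 + ... + 34/2 + 34/1 = 128.383.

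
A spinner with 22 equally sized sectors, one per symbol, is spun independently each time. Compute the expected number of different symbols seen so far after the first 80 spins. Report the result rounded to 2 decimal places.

21.47

For each symbol, P(seen in 80 spins) = 1 - (21/22)^80 = 0.976.
By linearity of expectation, E[distinct seen] = 22·(1 - (21/22)^80) = 21.468.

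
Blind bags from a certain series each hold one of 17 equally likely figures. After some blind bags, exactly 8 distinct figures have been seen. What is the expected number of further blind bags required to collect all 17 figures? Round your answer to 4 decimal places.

48.0925

With k distinct figures already seen, the next new one takes an expected 17/(17-k) blind bags.
Sum over k = 8,...,16: E = 17/9 + 17/8 + 17/7 + ... + 17/2 + 17/1 = 48.09246.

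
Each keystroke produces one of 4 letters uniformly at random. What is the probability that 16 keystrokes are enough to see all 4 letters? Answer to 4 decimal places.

Let A_i be the event that letter i is missing after 16 keystrokes. By inclusion–exclusion on the A_i,
P(all seen) = Σ_{j=0}^{4} (-1)^j C(4,j)((4-j)/4)^16
= 1.00000 - 0.04009 + 0.00009 - 0.00000 + 0.00000
= 0.96000.

0.9600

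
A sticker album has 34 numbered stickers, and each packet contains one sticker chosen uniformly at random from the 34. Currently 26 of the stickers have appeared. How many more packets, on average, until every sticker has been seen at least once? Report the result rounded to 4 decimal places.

With k distinct stickers already seen, the next new one takes an expected 34/(34-k) packets.
Sum over k = 26,...,33: E = 34/8 + 34/7 + 34/6 + ... + 34/2 + 34/1 = 92.40714.

92.4071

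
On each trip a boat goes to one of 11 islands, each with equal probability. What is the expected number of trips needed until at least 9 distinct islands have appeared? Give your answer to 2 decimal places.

With k distinct islands already seen, the next new one arrives after an expected 11/(11-k) trips.
Sum over k = 0,...,8: E = 11/11 + 11/10 + 11/9 + ... + 11/4 + 11/3 = 16.719.

16.72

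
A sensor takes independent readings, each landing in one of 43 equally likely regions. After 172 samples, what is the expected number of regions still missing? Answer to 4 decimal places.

For each region, P(unseen after 172) = (42/43)^172 = 0.01747.
By linearity of expectation, E[unseen] = 43·(42/43)^172 = 0.75123.

0.7512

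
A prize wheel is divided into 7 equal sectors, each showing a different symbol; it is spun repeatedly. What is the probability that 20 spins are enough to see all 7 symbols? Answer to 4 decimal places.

0.7039

Let A_i be the event that symbol i is missing after 20 spins. By inclusion–exclusion on the A_i,
P(all seen) = Σ_{j=0}^{7} (-1)^j C(7,j)((7-j)/7)^20
= 1.00000 - 0.32075 + 0.02510 - 0.00048 + 0.00000 - 0.00000 + 0.00000 - 0.00000
= 0.70387.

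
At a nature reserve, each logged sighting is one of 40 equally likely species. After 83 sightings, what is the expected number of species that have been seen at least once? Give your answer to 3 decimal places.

For each species, P(seen in 83 sightings) = 1 - (39/40)^83 = 0.8777.
By linearity of expectation, E[distinct seen] = 40·(1 - (39/40)^83) = 35.1085.

35.108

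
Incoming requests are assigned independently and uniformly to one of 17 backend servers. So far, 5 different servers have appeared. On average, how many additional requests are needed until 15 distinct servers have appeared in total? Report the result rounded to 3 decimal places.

27.255

From k distinct to k+1 distinct takes on average 17/(17-k) requests.
Sum over k = 5,...,14: E = 17/12 + 17/11 + 17/10 + ... + 17/4 + 17/3 = 27.2546.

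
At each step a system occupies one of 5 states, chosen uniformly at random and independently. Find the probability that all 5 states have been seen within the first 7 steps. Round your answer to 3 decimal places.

0.215

By inclusion–exclusion over which states are missing,
P(all seen) = Σ_{j=0}^{5} (-1)^j C(5,j)((5-j)/5)^7
= 1.0000 - 1.0486 + 0.2799 - 0.0164 + 0.0001 - 0.0000
= 0.2150.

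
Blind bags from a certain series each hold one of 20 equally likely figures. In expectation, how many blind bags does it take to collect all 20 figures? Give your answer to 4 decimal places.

71.9548

After k distinct figures have appeared, the next blind bag gives a new one with probability (20-k)/20, so the expected wait for the (k+1)-th is 20/(20-k).
E[T] = 20/20 + 20/19 + 20/18 + ... + 20/2 + 20/1 = 20·H_{20}.
H_{20} = 3.59774, so E[T] = 71.95479.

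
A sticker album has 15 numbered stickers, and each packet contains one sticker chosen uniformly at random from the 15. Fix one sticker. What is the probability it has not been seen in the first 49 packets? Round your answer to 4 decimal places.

0.0340

Each packet misses the fixed sticker with probability (15-1)/15 = 14/15, independently.
P(still missing after 49) = (14/15)^49 = 0.03403.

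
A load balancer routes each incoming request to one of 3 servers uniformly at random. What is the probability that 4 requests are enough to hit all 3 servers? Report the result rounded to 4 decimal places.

0.4444

By inclusion–exclusion over which servers are missing,
P(all seen) = Σ_{j=0}^{3} (-1)^j C(3,j)((3-j)/3)^4
= 1.00000 - 0.59259 + 0.03704 - 0.00000
= 0.44444.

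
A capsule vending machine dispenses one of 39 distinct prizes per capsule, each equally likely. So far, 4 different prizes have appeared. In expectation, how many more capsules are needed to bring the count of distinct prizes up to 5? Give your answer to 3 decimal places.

1.114

From k distinct to k+1 distinct takes on average 39/(39-k) capsules.
Only the k = 4 term is needed: E = 39/35 = 1.1143.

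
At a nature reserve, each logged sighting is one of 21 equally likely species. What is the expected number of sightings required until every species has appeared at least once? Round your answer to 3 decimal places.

76.553

The wait to go from k to k+1 distinct species is geometric with mean 21/(21-k).
E[T] = 21/21 + 21/20 + 21/19 + ... + 21/2 + 21/1 = 21·H_{21}.
H_{21} = 3.6454, so E[T] = 76.5525.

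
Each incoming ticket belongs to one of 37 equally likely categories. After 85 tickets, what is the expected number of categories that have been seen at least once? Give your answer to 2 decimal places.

33.40

For each category, P(seen in 85 tickets) = 1 - (36/37)^85 = 0.903.
By linearity of expectation, E[distinct seen] = 37·(1 - (36/37)^85) = 33.396.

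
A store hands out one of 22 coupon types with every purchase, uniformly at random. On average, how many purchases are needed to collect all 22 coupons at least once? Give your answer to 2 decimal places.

Split into phases: going from k distinct to k+1 distinct takes on average 22/(22-k) purchases.
E[T] = 22/22 + 22/21 + 22/20 + ... + 22/2 + 22/1 = 22·H_{22}.
H_{22} = 3.691, so E[T] = 81.198.

81.20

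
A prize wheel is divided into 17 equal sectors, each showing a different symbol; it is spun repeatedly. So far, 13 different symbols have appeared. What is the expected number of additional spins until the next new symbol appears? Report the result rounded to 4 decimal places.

4.2500

Each spin yields a new symbol with probability (17-13)/17 = 4/17, so the wait is geometric with mean 17/4.
E = 17/4 = 4.25000.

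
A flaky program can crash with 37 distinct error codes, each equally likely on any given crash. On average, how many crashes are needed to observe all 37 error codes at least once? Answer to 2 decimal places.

155.46

Split into phases: going from k distinct to k+1 distinct takes on average 37/(37-k) crashes.
E[T] = 37/37 + 37/36 + 37/35 + ... + 37/2 + 37/1 = 37·H_{37}.
H_{37} = 4.202, so E[T] = 155.459.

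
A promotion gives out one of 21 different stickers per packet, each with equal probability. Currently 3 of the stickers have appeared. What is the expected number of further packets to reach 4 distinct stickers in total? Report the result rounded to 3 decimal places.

With k distinct stickers already seen, the next new one takes an expected 21/(21-k) packets.
Only the k = 3 term is needed: E = 21/18 = 1.1667.

1.167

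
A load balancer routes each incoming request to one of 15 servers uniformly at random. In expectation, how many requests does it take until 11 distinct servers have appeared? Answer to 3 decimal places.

18.523

Going from k to k+1 distinct takes a geometric number of requests with mean 15/(15-k).
Sum over k = 0,...,10: E = 15/15 + 15/14 + 15/13 + ... + 15/6 + 15/5 = 18.5234.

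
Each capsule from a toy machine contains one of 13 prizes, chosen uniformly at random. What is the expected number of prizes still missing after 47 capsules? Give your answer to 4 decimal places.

0.3021

For each prize, P(unseen after 47) = (12/13)^47 = 0.02324.
By linearity of expectation, E[unseen] = 13·(12/13)^47 = 0.30208.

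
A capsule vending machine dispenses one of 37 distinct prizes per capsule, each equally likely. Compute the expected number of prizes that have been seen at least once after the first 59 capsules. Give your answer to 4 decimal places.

29.6524

For each prize, P(seen in 59 capsules) = 1 - (36/37)^59 = 0.80142.
By linearity of expectation, E[distinct seen] = 37·(1 - (36/37)^59) = 29.65237.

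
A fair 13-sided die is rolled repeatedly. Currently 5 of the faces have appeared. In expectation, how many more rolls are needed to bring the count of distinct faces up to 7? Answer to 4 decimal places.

3.4821

From k distinct to k+1 distinct takes on average 13/(13-k) rolls.
Sum over k = 5,...,6: E = 13/8 + 13/7 = 3.48214.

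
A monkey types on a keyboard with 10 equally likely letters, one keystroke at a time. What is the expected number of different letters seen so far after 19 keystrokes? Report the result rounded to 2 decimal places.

8.65

For each letter, P(seen in 19 keystrokes) = 1 - (9/10)^19 = 0.865.
By linearity of expectation, E[distinct seen] = 10·(1 - (9/10)^19) = 8.649.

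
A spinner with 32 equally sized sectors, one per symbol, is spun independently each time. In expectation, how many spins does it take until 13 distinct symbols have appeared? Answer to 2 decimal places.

16.34

With k distinct symbols already seen, the next new one arrives after an expected 32/(32-k) spins.
Sum over k = 0,...,12: E = 32/32 + 32/31 + 32/30 + ... + 32/21 + 32/20 = 16.344.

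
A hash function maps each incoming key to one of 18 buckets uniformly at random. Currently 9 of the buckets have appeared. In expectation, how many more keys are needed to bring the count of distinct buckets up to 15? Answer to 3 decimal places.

17.921

The wait to go from k to k+1 distinct buckets is geometric with mean 18/(18-k).
Sum over k = 9,...,14: E = 18/9 + 18/8 + 18/7 + 18/6 + 18/5 + 18/4 = 17.9214.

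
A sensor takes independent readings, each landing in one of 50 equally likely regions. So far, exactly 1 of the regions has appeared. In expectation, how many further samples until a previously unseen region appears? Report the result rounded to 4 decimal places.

1.0204

Each sample yields a new region with probability (50-1)/50 = 49/50, so the wait is geometric with mean 50/49.
E = 50/49 = 1.02041.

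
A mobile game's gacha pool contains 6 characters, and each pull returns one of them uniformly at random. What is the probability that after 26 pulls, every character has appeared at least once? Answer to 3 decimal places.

By inclusion–exclusion over which characters are missing,
P(all seen) = Σ_{j=0}^{6} (-1)^j C(6,j)((6-j)/6)^26
= 1.0000 - 0.0524 + 0.0004 - 0.0000 + 0.0000 - 0.0000 + 0.0000
= 0.9480.

0.948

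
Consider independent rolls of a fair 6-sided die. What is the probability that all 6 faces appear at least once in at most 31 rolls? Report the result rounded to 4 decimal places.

Let A_i be the event that face i is missing after 31 rolls. By inclusion–exclusion on the A_i,
P(all seen) = Σ_{j=0}^{6} (-1)^j C(6,j)((6-j)/6)^31
= 1.00000 - 0.02106 + 0.00005 - 0.00000 + 0.00000 - 0.00000 + 0.00000
= 0.97899.

0.9790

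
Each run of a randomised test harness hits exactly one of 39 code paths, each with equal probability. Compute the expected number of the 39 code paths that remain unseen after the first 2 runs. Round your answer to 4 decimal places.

For each code path, P(unseen after 2) = (38/39)^2 = 0.94938.
By linearity of expectation, E[unseen] = 39·(38/39)^2 = 37.02564.

37.0256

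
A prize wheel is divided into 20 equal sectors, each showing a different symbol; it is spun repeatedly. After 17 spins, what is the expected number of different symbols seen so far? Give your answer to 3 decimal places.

For each symbol, P(seen in 17 spins) = 1 - (19/20)^17 = 0.5819.
By linearity of expectation, E[distinct seen] = 20·(1 - (19/20)^17) = 11.6376.

11.638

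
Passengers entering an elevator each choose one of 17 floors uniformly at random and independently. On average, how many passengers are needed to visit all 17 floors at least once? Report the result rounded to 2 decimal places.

58.47

Split into phases: going from k distinct to k+1 distinct takes on average 17/(17-k) passengers.
E[T] = 17/17 + 17/16 + 17/15 + ... + 17/2 + 17/1 = 17·H_{17}.
H_{17} = 3.440, so E[T] = 58.472.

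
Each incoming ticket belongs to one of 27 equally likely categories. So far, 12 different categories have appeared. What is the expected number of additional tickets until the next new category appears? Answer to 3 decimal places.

1.800

The number of tickets until the next new category is geometric with success probability 15/27, so its mean is 27/15.
E = 27/15 = 1.8000.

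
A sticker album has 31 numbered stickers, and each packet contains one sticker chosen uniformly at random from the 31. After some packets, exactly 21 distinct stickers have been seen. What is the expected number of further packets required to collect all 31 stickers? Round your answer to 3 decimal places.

90.798

With k distinct stickers already seen, the next new one takes an expected 31/(31-k) packets.
Sum over k = 21,...,30: E = 31/10 + 31/9 + 31/8 + ... + 31/2 + 31/1 = 90.7980.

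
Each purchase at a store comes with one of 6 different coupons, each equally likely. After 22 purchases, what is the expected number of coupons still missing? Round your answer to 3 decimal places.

0.109

For each coupon, P(unseen after 22) = (5/6)^22 = 0.0181.
By linearity of expectation, E[unseen] = 6·(5/6)^22 = 0.1087.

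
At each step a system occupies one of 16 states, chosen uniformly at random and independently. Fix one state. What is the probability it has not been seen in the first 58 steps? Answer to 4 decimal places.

On each step the fixed state fails to appear with probability 15/16.
P(still missing after 58) = (15/16)^58 = 0.02368.

0.0237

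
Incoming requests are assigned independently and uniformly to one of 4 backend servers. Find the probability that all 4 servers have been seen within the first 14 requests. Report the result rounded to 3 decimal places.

By inclusion–exclusion over which servers are missing,
P(all seen) = Σ_{j=0}^{4} (-1)^j C(4,j)((4-j)/4)^14
= 1.0000 - 0.0713 + 0.0004 - 0.0000 + 0.0000
= 0.9291.

0.929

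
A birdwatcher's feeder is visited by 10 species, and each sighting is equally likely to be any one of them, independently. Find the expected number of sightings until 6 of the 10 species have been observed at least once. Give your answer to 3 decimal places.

8.456

With k distinct species already seen, the next new one arrives after an expected 10/(10-k) sightings.
Sum over k = 0,...,5: E = 10/10 + 10/9 + 10/8 + 10/7 + 10/6 + 10/5 = 8.4563.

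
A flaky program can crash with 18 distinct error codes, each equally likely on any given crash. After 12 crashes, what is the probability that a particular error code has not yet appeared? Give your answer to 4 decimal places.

0.5036

On each crash the fixed error code fails to appear with probability 17/18.
P(still missing after 12) = (17/18)^12 = 0.50364.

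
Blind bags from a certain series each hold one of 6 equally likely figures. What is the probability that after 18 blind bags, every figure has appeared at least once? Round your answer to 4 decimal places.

0.7847

Let A_i be the event that figure i is missing after 18 blind bags. By inclusion–exclusion on the A_i,
P(all seen) = Σ_{j=0}^{6} (-1)^j C(6,j)((6-j)/6)^18
= 1.00000 - 0.22537 + 0.01015 - 0.00008 + 0.00000 - 0.00000 + 0.00000
= 0.78471.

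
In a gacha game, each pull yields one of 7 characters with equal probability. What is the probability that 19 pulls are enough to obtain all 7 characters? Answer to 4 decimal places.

0.6601

Let A_i be the event that character i is missing after 19 pulls. By inclusion–exclusion on the A_i,
P(all seen) = Σ_{j=0}^{7} (-1)^j C(7,j)((7-j)/7)^19
= 1.00000 - 0.37420 + 0.03514 - 0.00084 + 0.00000 - 0.00000 + 0.00000 - 0.00000
= 0.66009.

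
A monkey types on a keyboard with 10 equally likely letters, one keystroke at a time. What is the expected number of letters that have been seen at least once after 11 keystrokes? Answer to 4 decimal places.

For each letter, P(seen in 11 keystrokes) = 1 - (9/10)^11 = 0.68619.
By linearity of expectation, E[distinct seen] = 10·(1 - (9/10)^11) = 6.86189.

6.8619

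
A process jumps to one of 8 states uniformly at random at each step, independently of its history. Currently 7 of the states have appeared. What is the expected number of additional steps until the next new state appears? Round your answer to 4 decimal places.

8.0000

The number of steps until the next new state is geometric with success probability 1/8, so its mean is 8/1.
E = 8/1 = 8.00000.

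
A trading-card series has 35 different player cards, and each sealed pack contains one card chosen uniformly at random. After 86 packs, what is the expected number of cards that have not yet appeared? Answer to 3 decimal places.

2.893

For each card, P(unseen after 86) = (34/35)^86 = 0.0827.
By linearity of expectation, E[unseen] = 35·(34/35)^86 = 2.8934.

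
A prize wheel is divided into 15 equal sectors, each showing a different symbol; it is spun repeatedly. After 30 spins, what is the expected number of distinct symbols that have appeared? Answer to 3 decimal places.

For each symbol, P(seen in 30 spins) = 1 - (14/15)^30 = 0.8738.
By linearity of expectation, E[distinct seen] = 15·(1 - (14/15)^30) = 13.1068.

13.107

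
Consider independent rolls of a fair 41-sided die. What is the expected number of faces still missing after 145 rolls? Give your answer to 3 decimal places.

1.142

For each face, P(unseen after 145) = (40/41)^145 = 0.0279.
By linearity of expectation, E[unseen] = 41·(40/41)^145 = 1.1424.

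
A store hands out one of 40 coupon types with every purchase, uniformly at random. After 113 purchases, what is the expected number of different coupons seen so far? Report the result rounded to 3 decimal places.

For each coupon, P(seen in 113 purchases) = 1 - (39/40)^113 = 0.9428.
By linearity of expectation, E[distinct seen] = 40·(1 - (39/40)^113) = 37.7113.

37.711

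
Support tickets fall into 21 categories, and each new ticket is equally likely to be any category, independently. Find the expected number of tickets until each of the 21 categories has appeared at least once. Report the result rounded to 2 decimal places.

76.55

Split into phases: going from k distinct to k+1 distinct takes on average 21/(21-k) tickets.
E[T] = 21/21 + 21/20 + 21/19 + ... + 21/2 + 21/1 = 21·H_{21}.
H_{21} = 3.645, so E[T] = 76.553.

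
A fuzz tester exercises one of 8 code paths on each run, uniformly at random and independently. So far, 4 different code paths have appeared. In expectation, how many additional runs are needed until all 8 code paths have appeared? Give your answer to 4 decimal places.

16.6667

From k distinct to k+1 distinct takes on average 8/(8-k) runs.
Sum over k = 4,...,7: E = 8/4 + 8/3 + 8/2 + 8/1 = 16.66667.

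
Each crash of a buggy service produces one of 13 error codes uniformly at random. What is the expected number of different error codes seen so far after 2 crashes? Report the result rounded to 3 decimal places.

1.923

For each error code, P(seen in 2 crashes) = 1 - (12/13)^2 = 0.1479.
By linearity of expectation, E[distinct seen] = 13·(1 - (12/13)^2) = 1.9231.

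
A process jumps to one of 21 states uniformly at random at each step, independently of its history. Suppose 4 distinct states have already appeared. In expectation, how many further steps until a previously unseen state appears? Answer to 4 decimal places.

1.2353

The number of steps until the next new state is geometric with success probability 17/21, so its mean is 21/17.
E = 21/17 = 1.23529.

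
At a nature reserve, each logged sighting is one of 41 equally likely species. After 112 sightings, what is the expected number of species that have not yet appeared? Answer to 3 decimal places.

2.581

For each species, P(unseen after 112) = (40/41)^112 = 0.0629.
By linearity of expectation, E[unseen] = 41·(40/41)^112 = 2.5805.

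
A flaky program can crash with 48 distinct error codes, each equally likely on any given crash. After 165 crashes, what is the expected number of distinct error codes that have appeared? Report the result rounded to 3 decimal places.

For each error code, P(seen in 165 crashes) = 1 - (47/48)^165 = 0.9690.
By linearity of expectation, E[distinct seen] = 48·(1 - (47/48)^165) = 46.5121.

46.512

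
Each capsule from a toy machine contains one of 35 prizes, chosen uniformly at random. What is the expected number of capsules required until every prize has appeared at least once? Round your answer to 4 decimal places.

After k distinct prizes have appeared, the next capsule gives a new one with probability (35-k)/35, so the expected wait for the (k+1)-th is 35/(35-k).
E[T] = 35/35 + 35/34 + 35/33 + ... + 35/2 + 35/1 = 35·H_{35}.
H_{35} = 4.14678, so E[T] = 145.13735.

145.1373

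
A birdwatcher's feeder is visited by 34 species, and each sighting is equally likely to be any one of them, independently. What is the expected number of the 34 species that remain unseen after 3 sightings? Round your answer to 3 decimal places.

31.087

For each species, P(unseen after 3) = (33/34)^3 = 0.9143.
By linearity of expectation, E[unseen] = 34·(33/34)^3 = 31.0874.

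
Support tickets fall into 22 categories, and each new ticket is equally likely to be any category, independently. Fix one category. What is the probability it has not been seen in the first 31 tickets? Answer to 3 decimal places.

0.236

On each ticket the fixed category fails to appear with probability 21/22.
P(still missing after 31) = (21/22)^31 = 0.2364.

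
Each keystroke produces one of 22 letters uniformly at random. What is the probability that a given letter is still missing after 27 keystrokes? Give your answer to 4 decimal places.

0.2848

Each keystroke misses the fixed letter with probability (22-1)/22 = 21/22, independently.
P(still missing after 27) = (21/22)^27 = 0.28478.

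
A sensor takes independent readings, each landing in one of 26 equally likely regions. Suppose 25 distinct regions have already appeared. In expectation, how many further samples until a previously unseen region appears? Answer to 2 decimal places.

26.00

Each sample yields a new region with probability (26-25)/26 = 1/26, so the wait is geometric with mean 26/1.
E = 26/1 = 26.000.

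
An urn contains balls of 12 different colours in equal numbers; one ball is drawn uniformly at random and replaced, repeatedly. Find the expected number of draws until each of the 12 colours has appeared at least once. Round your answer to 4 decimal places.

37.2385

Split into phases: going from k distinct to k+1 distinct takes on average 12/(12-k) draws.
E[T] = 12/12 + 12/11 + 12/10 + ... + 12/2 + 12/1 = 12·H_{12}.
H_{12} = 3.10321, so E[T] = 37.23853.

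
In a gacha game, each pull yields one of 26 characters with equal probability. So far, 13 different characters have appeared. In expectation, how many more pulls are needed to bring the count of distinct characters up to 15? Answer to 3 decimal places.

4.167

From k distinct to k+1 distinct takes on average 26/(26-k) pulls.
Sum over k = 13,...,14: E = 26/13 + 26/12 = 4.1667.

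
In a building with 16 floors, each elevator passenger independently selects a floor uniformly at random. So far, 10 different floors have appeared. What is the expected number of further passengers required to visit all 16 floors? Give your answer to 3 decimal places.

The wait to go from k to k+1 distinct floors is geometric with mean 16/(16-k).
Sum over k = 10,...,15: E = 16/6 + 16/5 + 16/4 + 16/3 + 16/2 + 16/1 = 39.2000.

39.200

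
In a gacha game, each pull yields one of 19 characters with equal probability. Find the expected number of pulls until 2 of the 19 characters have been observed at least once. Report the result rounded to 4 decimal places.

With k distinct characters already seen, the next new one arrives after an expected 19/(19-k) pulls.
Sum over k = 0,...,1: E = 19/19 + 19/18 = 2.05556.

2.0556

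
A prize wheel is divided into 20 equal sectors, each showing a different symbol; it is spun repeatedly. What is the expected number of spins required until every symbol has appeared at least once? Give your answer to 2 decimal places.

71.95

After k distinct symbols have appeared, the next spin gives a new one with probability (20-k)/20, so the expected wait for the (k+1)-th is 20/(20-k).
E[T] = 20/20 + 20/19 + 20/18 + ... + 20/2 + 20/1 = 20·H_{20}.
H_{20} = 3.598, so E[T] = 71.955.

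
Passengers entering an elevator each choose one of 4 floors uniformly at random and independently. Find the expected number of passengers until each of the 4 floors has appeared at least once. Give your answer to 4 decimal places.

8.3333

The wait to go from k to k+1 distinct floors is geometric with mean 4/(4-k).
E[T] = 4/4 + 4/3 + 4/2 + 4/1 = 4·H_{4}.
H_{4} = 2.08333, so E[T] = 8.33333.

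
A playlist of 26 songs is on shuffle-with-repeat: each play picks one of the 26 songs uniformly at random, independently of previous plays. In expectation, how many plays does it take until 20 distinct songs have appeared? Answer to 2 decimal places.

36.51

With k distinct songs already seen, the next new one arrives after an expected 26/(26-k) plays.
Sum over k = 0,...,19: E = 26/26 + 26/25 + 26/24 + ... + 26/8 + 26/7 = 36.515.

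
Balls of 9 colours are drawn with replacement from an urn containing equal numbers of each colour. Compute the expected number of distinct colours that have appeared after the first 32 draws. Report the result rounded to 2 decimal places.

For each colour, P(seen in 32 draws) = 1 - (8/9)^32 = 0.977.
By linearity of expectation, E[distinct seen] = 9·(1 - (8/9)^32) = 8.792.

8.79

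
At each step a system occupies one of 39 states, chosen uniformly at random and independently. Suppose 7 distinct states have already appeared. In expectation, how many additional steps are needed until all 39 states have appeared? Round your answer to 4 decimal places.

158.2813

From k distinct to k+1 distinct takes on average 39/(39-k) steps.
Sum over k = 7,...,38: E = 39/32 + 39/31 + 39/30 + ... + 39/2 + 39/1 = 158.28131.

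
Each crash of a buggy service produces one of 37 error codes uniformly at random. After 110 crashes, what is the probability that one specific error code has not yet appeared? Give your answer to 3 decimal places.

On each crash the fixed error code fails to appear with probability 36/37.
P(still missing after 110) = (36/37)^110 = 0.0491.

0.049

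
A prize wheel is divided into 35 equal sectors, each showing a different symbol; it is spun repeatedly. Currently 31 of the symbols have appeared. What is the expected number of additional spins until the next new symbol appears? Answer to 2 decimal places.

8.75

Each spin yields a new symbol with probability (35-31)/35 = 4/35, so the wait is geometric with mean 35/4.
E = 35/4 = 8.750.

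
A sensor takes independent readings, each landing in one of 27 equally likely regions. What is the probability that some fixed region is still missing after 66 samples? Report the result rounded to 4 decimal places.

Each sample misses the fixed region with probability (27-1)/27 = 26/27, independently.
P(still missing after 66) = (26/27)^66 = 0.08284.

0.0828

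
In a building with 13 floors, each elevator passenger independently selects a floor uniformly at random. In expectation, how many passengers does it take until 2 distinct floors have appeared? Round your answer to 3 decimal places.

2.083

Going from k to k+1 distinct takes a geometric number of passengers with mean 13/(13-k).
Sum over k = 0,...,1: E = 13/13 + 13/12 = 2.0833.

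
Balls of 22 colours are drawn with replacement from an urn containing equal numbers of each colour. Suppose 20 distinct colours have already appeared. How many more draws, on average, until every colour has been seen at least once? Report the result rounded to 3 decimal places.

33.000

From k distinct to k+1 distinct takes on average 22/(22-k) draws.
Sum over k = 20,...,21: E = 22/2 + 22/1 = 33.0000.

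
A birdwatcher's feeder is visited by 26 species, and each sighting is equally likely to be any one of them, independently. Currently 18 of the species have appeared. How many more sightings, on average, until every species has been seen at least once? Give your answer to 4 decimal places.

70.6643

The wait to go from k to k+1 distinct species is geometric with mean 26/(26-k).
Sum over k = 18,...,25: E = 26/8 + 26/7 + 26/6 + ... + 26/2 + 26/1 = 70.66429.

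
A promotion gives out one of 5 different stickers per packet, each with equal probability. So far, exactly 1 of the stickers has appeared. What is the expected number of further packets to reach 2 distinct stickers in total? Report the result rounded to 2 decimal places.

1.25

From k distinct to k+1 distinct takes on average 5/(5-k) packets.
Only the k = 1 term is needed: E = 5/4 = 1.250.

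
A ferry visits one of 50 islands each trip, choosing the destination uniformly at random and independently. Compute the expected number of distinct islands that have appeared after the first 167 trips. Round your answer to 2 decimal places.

For each island, P(seen in 167 trips) = 1 - (49/50)^167 = 0.966.
By linearity of expectation, E[distinct seen] = 50·(1 - (49/50)^167) = 48.287.

48.29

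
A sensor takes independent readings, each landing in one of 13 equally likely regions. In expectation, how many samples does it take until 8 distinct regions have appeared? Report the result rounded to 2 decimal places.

With k distinct regions already seen, the next new one arrives after an expected 13/(13-k) samples.
Sum over k = 0,...,7: E = 13/13 + 13/12 + 13/11 + ... + 13/7 + 13/6 = 11.658.

11.66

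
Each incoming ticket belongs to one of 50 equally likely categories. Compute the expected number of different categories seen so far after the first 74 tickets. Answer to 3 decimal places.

38.788

For each category, P(seen in 74 tickets) = 1 - (49/50)^74 = 0.7758.
By linearity of expectation, E[distinct seen] = 50·(1 - (49/50)^74) = 38.7876.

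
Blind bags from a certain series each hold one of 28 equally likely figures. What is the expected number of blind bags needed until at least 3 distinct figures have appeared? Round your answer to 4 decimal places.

Going from k to k+1 distinct takes a geometric number of blind bags with mean 28/(28-k).
Sum over k = 0,...,2: E = 28/28 + 28/27 + 28/26 = 3.11396.

3.1140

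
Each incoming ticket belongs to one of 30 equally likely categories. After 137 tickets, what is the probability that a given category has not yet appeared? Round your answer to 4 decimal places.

Each ticket misses the fixed category with probability (30-1)/30 = 29/30, independently.
P(still missing after 137) = (29/30)^137 = 0.00961.

0.0096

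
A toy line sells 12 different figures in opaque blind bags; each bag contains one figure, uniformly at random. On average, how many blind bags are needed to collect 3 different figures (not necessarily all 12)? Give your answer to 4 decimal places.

With k distinct figures already seen, the next new one arrives after an expected 12/(12-k) blind bags.
Sum over k = 0,...,2: E = 12/12 + 12/11 + 12/10 = 3.29091.

3.2909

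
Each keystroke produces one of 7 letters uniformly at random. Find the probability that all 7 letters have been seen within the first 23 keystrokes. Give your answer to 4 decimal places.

Let A_i be the event that letter i is missing after 23 keystrokes. By inclusion–exclusion on the A_i,
P(all seen) = Σ_{j=0}^{7} (-1)^j C(7,j)((7-j)/7)^23
= 1.00000 - 0.20199 + 0.00915 - 0.00009 + 0.00000 - 0.00000 + 0.00000 - 0.00000
= 0.80707.

0.8071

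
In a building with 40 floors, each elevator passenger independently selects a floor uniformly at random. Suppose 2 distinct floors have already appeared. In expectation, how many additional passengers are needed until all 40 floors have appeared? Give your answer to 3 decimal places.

The wait to go from k to k+1 distinct floors is geometric with mean 40/(40-k).
Sum over k = 2,...,39: E = 40/38 + 40/37 + 40/36 + ... + 40/2 + 40/1 = 169.1161.

169.116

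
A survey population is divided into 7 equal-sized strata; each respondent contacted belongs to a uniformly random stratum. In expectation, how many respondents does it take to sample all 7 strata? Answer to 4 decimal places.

Split into phases: going from k distinct to k+1 distinct takes on average 7/(7-k) respondents.
E[T] = 7/7 + 7/6 + 7/5 + ... + 7/2 + 7/1 = 7·H_{7}.
H_{7} = 2.59286, so E[T] = 18.15000.

18.1500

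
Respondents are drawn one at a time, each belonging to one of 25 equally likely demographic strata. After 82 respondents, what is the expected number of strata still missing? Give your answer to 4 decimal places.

0.8794

For each stratum, P(unseen after 82) = (24/25)^82 = 0.03518.
By linearity of expectation, E[unseen] = 25·(24/25)^82 = 0.87939.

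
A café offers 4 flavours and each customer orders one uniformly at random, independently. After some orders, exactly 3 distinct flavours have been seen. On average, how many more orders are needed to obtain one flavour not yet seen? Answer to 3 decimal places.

4.000

Each order yields a new flavour with probability (4-3)/4 = 1/4, so the wait is geometric with mean 4/1.
E = 4/1 = 4.0000.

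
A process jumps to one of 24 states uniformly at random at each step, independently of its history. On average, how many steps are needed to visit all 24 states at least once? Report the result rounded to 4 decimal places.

90.6230

After k distinct states have appeared, the next step gives a new one with probability (24-k)/24, so the expected wait for the (k+1)-th is 24/(24-k).
E[T] = 24/24 + 24/23 + 24/22 + ... + 24/2 + 24/1 = 24·H_{24}.
H_{24} = 3.77596, so E[T] = 90.62300.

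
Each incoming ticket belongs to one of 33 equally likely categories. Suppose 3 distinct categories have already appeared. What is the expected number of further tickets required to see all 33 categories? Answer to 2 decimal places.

The wait to go from k to k+1 distinct categories is geometric with mean 33/(33-k).
Sum over k = 3,...,32: E = 33/30 + 33/29 + 33/28 + ... + 33/2 + 33/1 = 131.835.

131.83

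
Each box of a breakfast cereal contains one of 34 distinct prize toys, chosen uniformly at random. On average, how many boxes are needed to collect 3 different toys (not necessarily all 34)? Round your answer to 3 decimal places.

3.093

Going from k to k+1 distinct takes a geometric number of boxes with mean 34/(34-k).
Sum over k = 0,...,2: E = 34/34 + 34/33 + 34/32 = 3.0928.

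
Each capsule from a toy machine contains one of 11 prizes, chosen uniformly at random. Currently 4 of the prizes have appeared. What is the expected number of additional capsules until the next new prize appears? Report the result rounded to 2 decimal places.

1.57

Each capsule yields a new prize with probability (11-4)/11 = 7/11, so the wait is geometric with mean 11/7.
E = 11/7 = 1.571.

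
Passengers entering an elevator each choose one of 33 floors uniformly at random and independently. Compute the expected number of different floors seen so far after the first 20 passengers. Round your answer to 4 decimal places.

15.1666

For each floor, P(seen in 20 passengers) = 1 - (32/33)^20 = 0.45959.
By linearity of expectation, E[distinct seen] = 33·(1 - (32/33)^20) = 15.16658.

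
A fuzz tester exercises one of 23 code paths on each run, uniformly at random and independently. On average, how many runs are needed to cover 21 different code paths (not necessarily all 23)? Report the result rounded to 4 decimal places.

51.3887

Going from k to k+1 distinct takes a geometric number of runs with mean 23/(23-k).
Sum over k = 0,...,20: E = 23/23 + 23/22 + 23/21 + ... + 23/4 + 23/3 = 51.38870.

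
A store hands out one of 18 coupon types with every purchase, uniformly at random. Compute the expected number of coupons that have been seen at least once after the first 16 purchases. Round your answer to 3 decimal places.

For each coupon, P(seen in 16 purchases) = 1 - (17/18)^16 = 0.5993.
By linearity of expectation, E[distinct seen] = 18·(1 - (17/18)^16) = 10.7873.

10.787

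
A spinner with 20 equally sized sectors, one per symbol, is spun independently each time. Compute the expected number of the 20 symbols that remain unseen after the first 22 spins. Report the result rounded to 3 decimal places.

6.471

For each symbol, P(unseen after 22) = (19/20)^22 = 0.3235.
By linearity of expectation, E[unseen] = 20·(19/20)^22 = 6.4707.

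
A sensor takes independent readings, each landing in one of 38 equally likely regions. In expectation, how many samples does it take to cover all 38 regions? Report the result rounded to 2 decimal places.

Split into phases: going from k distinct to k+1 distinct takes on average 38/(38-k) samples.
E[T] = 38/38 + 38/37 + 38/36 + ... + 38/2 + 38/1 = 38·H_{38}.
H_{38} = 4.228, so E[T] = 160.660.

160.66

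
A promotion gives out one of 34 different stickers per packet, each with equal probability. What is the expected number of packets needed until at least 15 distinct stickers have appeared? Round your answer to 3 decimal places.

19.396

With k distinct stickers already seen, the next new one arrives after an expected 34/(34-k) packets.
Sum over k = 0,...,14: E = 34/34 + 34/33 + 34/32 + ... + 34/21 + 34/20 = 19.3960.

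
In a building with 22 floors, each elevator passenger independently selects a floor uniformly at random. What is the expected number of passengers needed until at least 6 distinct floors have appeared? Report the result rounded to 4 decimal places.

6.8219

Going from k to k+1 distinct takes a geometric number of passengers with mean 22/(22-k).
Sum over k = 0,...,5: E = 22/22 + 22/21 + 22/20 + 22/19 + 22/18 + 22/17 = 6.82185.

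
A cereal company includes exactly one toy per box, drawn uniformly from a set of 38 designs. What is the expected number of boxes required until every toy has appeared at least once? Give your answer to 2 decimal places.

After k distinct toys have appeared, the next box gives a new one with probability (38-k)/38, so the expected wait for the (k+1)-th is 38/(38-k).
E[T] = 38/38 + 38/37 + 38/36 + ... + 38/2 + 38/1 = 38·H_{38}.
H_{38} = 4.228, so E[T] = 160.660.

160.66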